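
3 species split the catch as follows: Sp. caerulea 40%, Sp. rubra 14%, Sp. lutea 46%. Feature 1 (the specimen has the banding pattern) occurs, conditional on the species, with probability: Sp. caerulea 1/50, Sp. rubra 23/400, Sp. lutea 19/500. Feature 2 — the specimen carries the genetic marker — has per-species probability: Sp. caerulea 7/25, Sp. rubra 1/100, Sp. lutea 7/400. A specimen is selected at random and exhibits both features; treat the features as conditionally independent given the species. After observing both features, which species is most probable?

Sp. caerulea

By Bayes' rule, posterior ∝ prior × likelihood:
  Sp. caerulea: 0.4 × 0.02 × 0.28 = 0.00224
  Sp. rubra: 0.14 × 0.0575 × 0.01 = 0.0000805
  Sp. lutea: 0.46 × 0.038 × 0.0175 = 0.0003059
Normalizing constant = 0.0026264.
Largest term belongs to Sp. caerulea, so Sp. caerulea is most probable.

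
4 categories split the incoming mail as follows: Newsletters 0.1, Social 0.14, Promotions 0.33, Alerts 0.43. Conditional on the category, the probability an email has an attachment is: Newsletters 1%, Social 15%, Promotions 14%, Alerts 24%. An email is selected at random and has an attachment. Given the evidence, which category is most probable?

Compute prior × likelihood for every hypothesis:
  Newsletters: 0.1 × 0.01 = 0.001
  Social: 0.14 × 0.15 = 0.021
  Promotions: 0.33 × 0.14 = 0.0462
  Alerts: 0.43 × 0.24 = 0.1032
Normalizing constant = 0.1714.
Largest term belongs to Alerts, so Alerts is most probable.

Alerts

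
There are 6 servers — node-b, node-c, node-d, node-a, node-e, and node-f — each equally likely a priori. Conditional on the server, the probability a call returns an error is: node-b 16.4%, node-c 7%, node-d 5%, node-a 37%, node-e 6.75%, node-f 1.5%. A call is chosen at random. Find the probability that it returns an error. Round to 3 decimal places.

0.123

With a uniform prior (1/6 each), posterior ∝ likelihood:
  node-b: 0.164
  node-c: 0.07
  node-d: 0.05
  node-a: 0.37
  node-e: 0.0675
  node-f: 0.015
P(error) = (1/6) × (0.164 + 0.07 + 0.05 + 0.37 + 0.0675 + 0.015) = 0.7365/6 ≈ 0.123.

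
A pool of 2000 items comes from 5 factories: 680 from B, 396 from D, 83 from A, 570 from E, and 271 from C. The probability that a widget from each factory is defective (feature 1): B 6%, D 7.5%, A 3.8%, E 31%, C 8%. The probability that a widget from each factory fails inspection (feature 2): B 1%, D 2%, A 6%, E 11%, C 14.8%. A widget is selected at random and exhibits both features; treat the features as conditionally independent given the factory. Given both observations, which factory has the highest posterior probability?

Unnormalized posteriors (prior × likelihood):
  B: 0.34 × 0.06 × 0.01 = 0.000204
  D: 0.198 × 0.075 × 0.02 = 0.000297
  A: 0.0415 × 0.038 × 0.06 = 0.00009462
  E: 0.285 × 0.31 × 0.11 = 0.0097185
  C: 0.1355 × 0.08 × 0.148 = 0.00160432
Total = 0.01191844.
Largest term belongs to E, so E is most probable.

E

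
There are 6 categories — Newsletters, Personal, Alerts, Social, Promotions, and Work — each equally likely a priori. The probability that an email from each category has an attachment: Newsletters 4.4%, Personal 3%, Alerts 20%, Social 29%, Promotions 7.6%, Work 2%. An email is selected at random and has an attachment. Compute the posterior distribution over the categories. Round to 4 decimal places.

Since the prior is uniform, the posterior is proportional to the likelihood:
  Newsletters: 0.044
  Personal: 0.03
  Alerts: 0.2
  Social: 0.29
  Promotions: 0.076
  Work: 0.02
Normalizing constant = 0.66.
P(Newsletters | attachment) = 0.044/0.66 ≈ 0.0667
P(Personal | attachment) = 0.03/0.66 ≈ 0.0455
P(Alerts | attachment) = 0.2/0.66 ≈ 0.3030
P(Social | attachment) = 0.29/0.66 ≈ 0.4394
P(Promotions | attachment) = 0.076/0.66 ≈ 0.1152
P(Work | attachment) = 0.02/0.66 ≈ 0.0303
(Check: 0.0667+0.0455+0.3030+0.4394+0.1152+0.0303 = 1.0001.)

Newsletters 0.0667, Personal 0.0455, Alerts 0.3030, Social 0.4394, Promotions 0.1152, Work 0.0303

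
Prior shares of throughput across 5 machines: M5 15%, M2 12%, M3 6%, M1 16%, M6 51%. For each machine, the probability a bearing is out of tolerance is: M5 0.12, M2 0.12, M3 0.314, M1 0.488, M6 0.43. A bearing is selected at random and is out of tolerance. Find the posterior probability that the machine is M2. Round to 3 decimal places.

0.041

Prior × likelihood for each hypothesis:
  M5: 0.15 × 0.12 = 0.018
  M2: 0.12 × 0.12 = 0.0144
  M3: 0.06 × 0.314 = 0.01884
  M1: 0.16 × 0.488 = 0.07808
  M6: 0.51 × 0.43 = 0.2193
Total = 0.34862.
P(M2 | evidence) = 0.0144 / 0.34862 ≈ 0.041.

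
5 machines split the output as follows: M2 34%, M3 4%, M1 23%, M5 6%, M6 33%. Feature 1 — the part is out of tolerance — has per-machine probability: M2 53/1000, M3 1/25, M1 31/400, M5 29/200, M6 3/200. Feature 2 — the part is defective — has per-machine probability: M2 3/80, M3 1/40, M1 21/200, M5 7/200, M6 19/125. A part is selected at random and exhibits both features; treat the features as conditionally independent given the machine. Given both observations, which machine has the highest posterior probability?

Unnormalized posteriors (prior × likelihood):
  M2: 0.34 × 0.053 × 0.0375 = 0.00067575
  M3: 0.04 × 0.04 × 0.025 = 0.00004
  M1: 0.23 × 0.0775 × 0.105 = 0.001871625
  M5: 0.06 × 0.145 × 0.035 = 0.0003045
  M6: 0.33 × 0.015 × 0.152 = 0.0007524
Normalizing constant = 0.003644275.
Largest term belongs to M1, so M1 is most probable.

M1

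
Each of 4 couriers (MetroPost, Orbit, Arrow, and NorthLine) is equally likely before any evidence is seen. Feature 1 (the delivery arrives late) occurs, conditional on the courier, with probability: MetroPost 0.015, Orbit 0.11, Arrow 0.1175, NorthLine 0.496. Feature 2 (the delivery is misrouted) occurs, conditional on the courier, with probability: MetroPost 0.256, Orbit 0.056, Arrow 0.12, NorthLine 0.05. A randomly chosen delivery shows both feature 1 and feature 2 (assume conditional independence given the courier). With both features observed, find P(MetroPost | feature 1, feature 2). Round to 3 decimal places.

0.079

Since the prior is uniform, the posterior is proportional to the likelihood:
  MetroPost: 0.015 × 0.256 = 0.00384
  Orbit: 0.11 × 0.056 = 0.00616
  Arrow: 0.1175 × 0.12 = 0.0141
  NorthLine: 0.496 × 0.05 = 0.0248
Sum = 0.0489.
P(MetroPost | evidence) = 0.00384 / 0.0489 ≈ 0.079.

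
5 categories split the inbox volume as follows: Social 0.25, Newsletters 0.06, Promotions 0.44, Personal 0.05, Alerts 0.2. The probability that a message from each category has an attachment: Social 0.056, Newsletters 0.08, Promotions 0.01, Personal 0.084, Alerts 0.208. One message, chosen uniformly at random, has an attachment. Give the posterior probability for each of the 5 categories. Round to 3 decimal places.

Unnormalized posteriors (prior × likelihood):
  Social: 0.25 × 0.056 = 0.014
  Newsletters: 0.06 × 0.08 = 0.0048
  Promotions: 0.44 × 0.01 = 0.0044
  Personal: 0.05 × 0.084 = 0.0042
  Alerts: 0.2 × 0.208 = 0.0416
Total = 0.069.
P(Social | attachment) = 0.014/0.069 ≈ 0.203
P(Newsletters | attachment) = 0.0048/0.069 ≈ 0.070
P(Promotions | attachment) = 0.0044/0.069 ≈ 0.064
P(Personal | attachment) = 0.0042/0.069 ≈ 0.061
P(Alerts | attachment) = 0.0416/0.069 ≈ 0.603
(Check: 0.203+0.070+0.064+0.061+0.603 = 1.001.)

Social 0.203, Newsletters 0.070, Promotions 0.064, Personal 0.061, Alerts 0.603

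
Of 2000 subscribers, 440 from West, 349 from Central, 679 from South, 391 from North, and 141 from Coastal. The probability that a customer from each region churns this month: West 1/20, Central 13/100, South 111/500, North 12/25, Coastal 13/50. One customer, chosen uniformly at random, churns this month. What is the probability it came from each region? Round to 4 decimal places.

By Bayes' rule, posterior ∝ prior × likelihood:
  West: 0.22 × 0.05 = 0.011
  Central: 0.1745 × 0.13 = 0.022685
  South: 0.3395 × 0.222 = 0.075369
  North: 0.1955 × 0.48 = 0.09384
  Coastal: 0.0705 × 0.26 = 0.01833
Total = 0.221224.
P(West | churn) = 0.011/0.221224 ≈ 0.0497
P(Central | churn) = 0.022685/0.221224 ≈ 0.1025
P(South | churn) = 0.075369/0.221224 ≈ 0.3407
P(North | churn) = 0.09384/0.221224 ≈ 0.4242
P(Coastal | churn) = 0.01833/0.221224 ≈ 0.0829
(Check: 0.0497+0.1025+0.3407+0.4242+0.0829 = 1.0000.)

West 0.0497, Central 0.1025, South 0.3407, North 0.4242, Coastal 0.0829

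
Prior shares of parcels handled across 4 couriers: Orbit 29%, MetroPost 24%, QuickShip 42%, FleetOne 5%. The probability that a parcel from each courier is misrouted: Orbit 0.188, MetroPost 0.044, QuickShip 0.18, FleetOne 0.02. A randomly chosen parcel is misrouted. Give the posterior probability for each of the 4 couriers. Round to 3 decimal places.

Compute prior × likelihood for every hypothesis:
  Orbit: 0.29 × 0.188 = 0.05452
  MetroPost: 0.24 × 0.044 = 0.01056
  QuickShip: 0.42 × 0.18 = 0.0756
  FleetOne: 0.05 × 0.02 = 0.001
Total = 0.14168.
P(Orbit | misrouted) = 0.05452/0.14168 ≈ 0.385
P(MetroPost | misrouted) = 0.01056/0.14168 ≈ 0.075
P(QuickShip | misrouted) = 0.0756/0.14168 ≈ 0.534
P(FleetOne | misrouted) = 0.001/0.14168 ≈ 0.007
(Check: 0.385+0.075+0.534+0.007 = 1.001.)

Orbit 0.385, MetroPost 0.075, QuickShip 0.534, FleetOne 0.007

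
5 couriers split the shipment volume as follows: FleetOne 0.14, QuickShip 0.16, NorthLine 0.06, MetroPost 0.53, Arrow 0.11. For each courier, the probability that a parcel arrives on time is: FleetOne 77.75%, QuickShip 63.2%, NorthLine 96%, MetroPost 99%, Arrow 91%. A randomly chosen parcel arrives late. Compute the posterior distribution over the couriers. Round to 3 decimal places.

Taking complements, P(late | each) = FleetOne 0.2225, QuickShip 0.368, NorthLine 0.04, MetroPost 0.01, Arrow 0.09.
By Bayes' rule, posterior ∝ prior × likelihood:
  FleetOne: 0.14 × 0.2225 = 0.03115
  QuickShip: 0.16 × 0.368 = 0.05888
  NorthLine: 0.06 × 0.04 = 0.0024
  MetroPost: 0.53 × 0.01 = 0.0053
  Arrow: 0.11 × 0.09 = 0.0099
Sum = 0.10763.
P(FleetOne | late) = 0.03115/0.10763 ≈ 0.289
P(QuickShip | late) = 0.05888/0.10763 ≈ 0.547
P(NorthLine | late) = 0.0024/0.10763 ≈ 0.022
P(MetroPost | late) = 0.0053/0.10763 ≈ 0.049
P(Arrow | late) = 0.0099/0.10763 ≈ 0.092

FleetOne 0.289, QuickShip 0.547, NorthLine 0.022, MetroPost 0.049, Arrow 0.092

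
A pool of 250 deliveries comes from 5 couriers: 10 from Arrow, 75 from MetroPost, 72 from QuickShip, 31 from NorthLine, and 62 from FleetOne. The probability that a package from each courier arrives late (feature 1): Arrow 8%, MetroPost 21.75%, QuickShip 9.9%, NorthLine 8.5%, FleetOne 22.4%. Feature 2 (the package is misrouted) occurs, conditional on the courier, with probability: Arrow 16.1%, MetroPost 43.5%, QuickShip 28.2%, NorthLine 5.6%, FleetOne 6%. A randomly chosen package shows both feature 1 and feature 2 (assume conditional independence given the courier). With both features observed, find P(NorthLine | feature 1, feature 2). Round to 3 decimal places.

0.014

Prior × likelihood for each hypothesis:
  Arrow: 0.04 × 0.08 × 0.161 = 0.0005152
  MetroPost: 0.3 × 0.2175 × 0.435 = 0.02838375
  QuickShip: 0.288 × 0.099 × 0.282 = 0.008040384
  NorthLine: 0.124 × 0.085 × 0.056 = 0.00059024
  FleetOne: 0.248 × 0.224 × 0.06 = 0.00333312
Sum = 0.040862694.
P(NorthLine | evidence) = 0.00059024 / 0.040862694 ≈ 0.014.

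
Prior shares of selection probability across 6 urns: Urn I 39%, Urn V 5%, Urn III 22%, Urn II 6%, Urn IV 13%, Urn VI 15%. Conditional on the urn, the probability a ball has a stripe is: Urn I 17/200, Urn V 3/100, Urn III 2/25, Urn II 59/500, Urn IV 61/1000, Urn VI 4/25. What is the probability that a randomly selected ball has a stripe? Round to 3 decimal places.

0.091

Unnormalized posteriors (prior × likelihood):
  Urn I: 0.39 × 0.085 = 0.03315
  Urn V: 0.05 × 0.03 = 0.0015
  Urn III: 0.22 × 0.08 = 0.0176
  Urn II: 0.06 × 0.118 = 0.00708
  Urn IV: 0.13 × 0.061 = 0.00793
  Urn VI: 0.15 × 0.16 = 0.024
P(striped) = 0.03315 + 0.0015 + 0.0176 + 0.00708 + 0.00793 + 0.024 = 0.09126 → 0.091.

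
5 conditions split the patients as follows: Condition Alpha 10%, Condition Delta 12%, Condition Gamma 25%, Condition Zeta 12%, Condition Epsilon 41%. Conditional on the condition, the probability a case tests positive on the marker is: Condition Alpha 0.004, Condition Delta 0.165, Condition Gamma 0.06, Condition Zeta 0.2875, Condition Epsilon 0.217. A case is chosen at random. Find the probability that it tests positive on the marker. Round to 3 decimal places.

By Bayes' rule, posterior ∝ prior × likelihood:
  Condition Alpha: 0.1 × 0.004 = 0.0004
  Condition Delta: 0.12 × 0.165 = 0.0198
  Condition Gamma: 0.25 × 0.06 = 0.015
  Condition Zeta: 0.12 × 0.2875 = 0.0345
  Condition Epsilon: 0.41 × 0.217 = 0.08897
P(marker-positive) = 0.0004 + 0.0198 + 0.015 + 0.0345 + 0.08897 = 0.15867 → 0.159.

0.159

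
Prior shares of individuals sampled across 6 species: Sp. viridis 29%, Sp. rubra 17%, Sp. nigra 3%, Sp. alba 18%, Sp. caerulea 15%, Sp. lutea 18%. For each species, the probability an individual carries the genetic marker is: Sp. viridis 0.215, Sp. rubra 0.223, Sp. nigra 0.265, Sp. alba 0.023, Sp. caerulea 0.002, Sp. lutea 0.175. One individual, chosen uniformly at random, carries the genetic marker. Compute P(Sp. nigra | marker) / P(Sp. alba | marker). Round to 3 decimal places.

1.920

Prior × likelihood for each hypothesis:
  Sp. viridis: 0.29 × 0.215 = 0.06235
  Sp. rubra: 0.17 × 0.223 = 0.03791
  Sp. nigra: 0.03 × 0.265 = 0.00795
  Sp. alba: 0.18 × 0.023 = 0.00414
  Sp. caerulea: 0.15 × 0.002 = 0.0003
  Sp. lutea: 0.18 × 0.175 = 0.0315
Total = 0.14415.
The ratio is 0.00795 / 0.00414 (the normalizer cancels) = 1.920.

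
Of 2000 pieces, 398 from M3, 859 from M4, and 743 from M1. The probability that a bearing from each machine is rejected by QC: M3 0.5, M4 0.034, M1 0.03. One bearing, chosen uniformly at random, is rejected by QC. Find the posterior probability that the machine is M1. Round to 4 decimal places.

Compute prior × likelihood for every hypothesis:
  M3: 0.199 × 0.5 = 0.0995
  M4: 0.4295 × 0.034 = 0.014603
  M1: 0.3715 × 0.03 = 0.011145
Normalizing constant = 0.125248.
P(M1 | evidence) = 0.011145 / 0.125248 ≈ 0.0890.

0.0890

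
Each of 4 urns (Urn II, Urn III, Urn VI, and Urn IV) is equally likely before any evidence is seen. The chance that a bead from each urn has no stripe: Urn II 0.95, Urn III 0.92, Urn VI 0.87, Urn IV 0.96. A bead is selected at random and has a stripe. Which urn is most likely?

Urn VI

Taking complements, P(striped | each) = Urn II 0.05, Urn III 0.08, Urn VI 0.13, Urn IV 0.04.
With a uniform prior (1/4 each), posterior ∝ likelihood:
  Urn II: 0.05
  Urn III: 0.08
  Urn VI: 0.13
  Urn IV: 0.04
Sum = 0.3.
Largest term belongs to Urn VI, so Urn VI is most probable.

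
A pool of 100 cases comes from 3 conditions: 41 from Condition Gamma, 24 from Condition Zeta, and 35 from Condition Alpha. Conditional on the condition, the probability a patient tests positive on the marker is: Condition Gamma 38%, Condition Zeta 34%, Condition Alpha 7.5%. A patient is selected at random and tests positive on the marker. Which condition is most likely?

Compute prior × likelihood for every hypothesis:
  Condition Gamma: 0.41 × 0.38 = 0.1558
  Condition Zeta: 0.24 × 0.34 = 0.0816
  Condition Alpha: 0.35 × 0.075 = 0.02625
Sum = 0.26365.
Largest term belongs to Condition Gamma, so Condition Gamma is most probable.

Condition Gamma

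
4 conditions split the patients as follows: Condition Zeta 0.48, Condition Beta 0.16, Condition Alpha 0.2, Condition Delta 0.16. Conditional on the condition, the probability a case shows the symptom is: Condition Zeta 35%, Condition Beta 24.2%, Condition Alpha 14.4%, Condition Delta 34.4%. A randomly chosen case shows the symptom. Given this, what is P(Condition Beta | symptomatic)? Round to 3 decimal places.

By Bayes' rule, posterior ∝ prior × likelihood:
  Condition Zeta: 0.48 × 0.35 = 0.168
  Condition Beta: 0.16 × 0.242 = 0.03872
  Condition Alpha: 0.2 × 0.144 = 0.0288
  Condition Delta: 0.16 × 0.344 = 0.05504
Sum = 0.29056.
P(Condition Beta | evidence) = 0.03872 / 0.29056 ≈ 0.133.

0.133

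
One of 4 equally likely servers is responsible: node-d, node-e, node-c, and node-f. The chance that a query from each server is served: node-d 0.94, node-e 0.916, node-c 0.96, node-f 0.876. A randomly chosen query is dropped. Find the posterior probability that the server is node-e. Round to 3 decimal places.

Taking complements, P(dropped | each) = node-d 0.06, node-e 0.084, node-c 0.04, node-f 0.124.
Since the prior is uniform, the posterior is proportional to the likelihood:
  node-d: 0.06
  node-e: 0.084
  node-c: 0.04
  node-f: 0.124
Total = 0.308.
P(node-e | evidence) = 0.084 / 0.308 ≈ 0.273.

0.273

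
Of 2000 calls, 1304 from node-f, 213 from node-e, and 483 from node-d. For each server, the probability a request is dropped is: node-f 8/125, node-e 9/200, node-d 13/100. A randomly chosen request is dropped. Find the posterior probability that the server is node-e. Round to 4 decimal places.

Unnormalized posteriors (prior × likelihood):
  node-f: 0.652 × 0.064 = 0.041728
  node-e: 0.1065 × 0.045 = 0.0047925
  node-d: 0.2415 × 0.13 = 0.031395
Sum = 0.0779155.
P(node-e | evidence) = 0.0047925 / 0.0779155 ≈ 0.0615.

0.0615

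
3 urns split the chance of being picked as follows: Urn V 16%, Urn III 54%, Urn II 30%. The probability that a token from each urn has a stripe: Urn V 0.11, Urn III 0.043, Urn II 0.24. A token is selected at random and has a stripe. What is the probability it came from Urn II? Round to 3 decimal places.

0.638

Compute prior × likelihood for every hypothesis:
  Urn V: 0.16 × 0.11 = 0.0176
  Urn III: 0.54 × 0.043 = 0.02322
  Urn II: 0.3 × 0.24 = 0.072
Sum = 0.11282.
P(Urn II | evidence) = 0.072 / 0.11282 ≈ 0.638.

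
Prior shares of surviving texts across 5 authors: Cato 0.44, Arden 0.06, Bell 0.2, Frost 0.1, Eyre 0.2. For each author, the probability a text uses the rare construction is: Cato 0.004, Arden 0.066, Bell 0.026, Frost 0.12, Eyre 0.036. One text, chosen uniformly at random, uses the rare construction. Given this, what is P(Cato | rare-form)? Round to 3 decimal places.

By Bayes' rule, posterior ∝ prior × likelihood:
  Cato: 0.44 × 0.004 = 0.00176
  Arden: 0.06 × 0.066 = 0.00396
  Bell: 0.2 × 0.026 = 0.0052
  Frost: 0.1 × 0.12 = 0.012
  Eyre: 0.2 × 0.036 = 0.0072
Sum = 0.03012.
P(Cato | evidence) = 0.00176 / 0.03012 ≈ 0.058.

0.058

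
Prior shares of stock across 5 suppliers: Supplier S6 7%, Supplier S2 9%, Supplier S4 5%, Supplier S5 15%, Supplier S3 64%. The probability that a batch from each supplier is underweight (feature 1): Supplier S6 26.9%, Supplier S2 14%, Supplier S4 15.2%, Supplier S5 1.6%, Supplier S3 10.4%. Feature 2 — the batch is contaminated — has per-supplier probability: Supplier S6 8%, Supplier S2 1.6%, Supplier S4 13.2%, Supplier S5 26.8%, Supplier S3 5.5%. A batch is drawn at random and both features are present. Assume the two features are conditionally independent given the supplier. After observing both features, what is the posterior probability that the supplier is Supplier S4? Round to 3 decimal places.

0.143

Unnormalized posteriors (prior × likelihood):
  Supplier S6: 0.07 × 0.269 × 0.08 = 0.0015064
  Supplier S2: 0.09 × 0.14 × 0.016 = 0.0002016
  Supplier S4: 0.05 × 0.152 × 0.132 = 0.0010032
  Supplier S5: 0.15 × 0.016 × 0.268 = 0.0006432
  Supplier S3: 0.64 × 0.104 × 0.055 = 0.0036608
Total = 0.0070152.
P(Supplier S4 | evidence) = 0.0010032 / 0.0070152 ≈ 0.143.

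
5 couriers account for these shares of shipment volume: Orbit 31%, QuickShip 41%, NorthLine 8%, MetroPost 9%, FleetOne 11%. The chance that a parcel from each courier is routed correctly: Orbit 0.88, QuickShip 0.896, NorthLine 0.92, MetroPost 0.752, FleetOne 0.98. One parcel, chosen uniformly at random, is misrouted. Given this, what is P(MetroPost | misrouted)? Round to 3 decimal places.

0.202

Taking complements, P(misrouted | each) = Orbit 0.12, QuickShip 0.104, NorthLine 0.08, MetroPost 0.248, FleetOne 0.02.
Unnormalized posteriors (prior × likelihood):
  Orbit: 0.31 × 0.12 = 0.0372
  QuickShip: 0.41 × 0.104 = 0.04264
  NorthLine: 0.08 × 0.08 = 0.0064
  MetroPost: 0.09 × 0.248 = 0.02232
  FleetOne: 0.11 × 0.02 = 0.0022
Total = 0.11076.
P(MetroPost | evidence) = 0.02232 / 0.11076 ≈ 0.202.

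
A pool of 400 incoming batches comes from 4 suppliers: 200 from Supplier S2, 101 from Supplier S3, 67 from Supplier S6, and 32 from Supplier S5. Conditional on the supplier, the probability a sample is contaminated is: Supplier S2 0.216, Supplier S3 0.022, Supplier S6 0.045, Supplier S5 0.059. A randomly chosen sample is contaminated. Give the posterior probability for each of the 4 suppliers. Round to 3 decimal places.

Unnormalized posteriors (prior × likelihood):
  Supplier S2: 0.5 × 0.216 = 0.108
  Supplier S3: 0.2525 × 0.022 = 0.005555
  Supplier S6: 0.1675 × 0.045 = 0.0075375
  Supplier S5: 0.08 × 0.059 = 0.00472
Sum = 0.1258125.
P(Supplier S2 | contaminated) = 0.108/0.1258125 ≈ 0.858
P(Supplier S3 | contaminated) = 0.005555/0.1258125 ≈ 0.044
P(Supplier S6 | contaminated) = 0.0075375/0.1258125 ≈ 0.060
P(Supplier S5 | contaminated) = 0.00472/0.1258125 ≈ 0.038
(Check: 0.858+0.044+0.060+0.038 = 1.000.)

Supplier S2 0.858, Supplier S3 0.044, Supplier S6 0.060, Supplier S5 0.038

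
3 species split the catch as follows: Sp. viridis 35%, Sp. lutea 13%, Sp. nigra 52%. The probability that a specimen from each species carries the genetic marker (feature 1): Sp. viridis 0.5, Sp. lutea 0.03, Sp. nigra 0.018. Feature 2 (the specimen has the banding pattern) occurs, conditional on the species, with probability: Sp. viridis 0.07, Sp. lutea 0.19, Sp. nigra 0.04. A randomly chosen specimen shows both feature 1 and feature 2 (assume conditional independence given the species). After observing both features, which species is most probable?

Sp. viridis

Prior × likelihood for each hypothesis:
  Sp. viridis: 0.35 × 0.5 × 0.07 = 0.01225
  Sp. lutea: 0.13 × 0.03 × 0.19 = 0.000741
  Sp. nigra: 0.52 × 0.018 × 0.04 = 0.0003744
Sum = 0.0133654.
Largest term belongs to Sp. viridis, so Sp. viridis is most probable.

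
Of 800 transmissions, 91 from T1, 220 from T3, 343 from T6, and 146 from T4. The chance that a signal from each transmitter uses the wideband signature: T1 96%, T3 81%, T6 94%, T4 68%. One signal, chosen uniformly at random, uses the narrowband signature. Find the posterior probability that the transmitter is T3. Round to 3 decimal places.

0.371

Taking complements, P(narrowband | each) = T1 0.04, T3 0.19, T6 0.06, T4 0.32.
Unnormalized posteriors (prior × likelihood):
  T1: 0.11375 × 0.04 = 0.00455
  T3: 0.275 × 0.19 = 0.05225
  T6: 0.42875 × 0.06 = 0.025725
  T4: 0.1825 × 0.32 = 0.0584
Sum = 0.140925.
P(T3 | evidence) = 0.05225 / 0.140925 ≈ 0.371.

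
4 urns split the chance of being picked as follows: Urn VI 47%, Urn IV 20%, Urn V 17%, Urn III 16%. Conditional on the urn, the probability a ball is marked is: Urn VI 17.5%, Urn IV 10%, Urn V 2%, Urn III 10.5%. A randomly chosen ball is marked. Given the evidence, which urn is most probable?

Unnormalized posteriors (prior × likelihood):
  Urn VI: 0.47 × 0.175 = 0.08225
  Urn IV: 0.2 × 0.1 = 0.02
  Urn V: 0.17 × 0.02 = 0.0034
  Urn III: 0.16 × 0.105 = 0.0168
Total = 0.12245.
Largest term belongs to Urn VI, so Urn VI is most probable.

Urn VI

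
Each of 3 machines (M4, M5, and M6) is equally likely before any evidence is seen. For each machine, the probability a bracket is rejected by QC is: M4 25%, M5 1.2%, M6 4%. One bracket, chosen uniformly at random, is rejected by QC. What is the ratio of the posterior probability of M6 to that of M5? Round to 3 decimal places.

Since the prior is uniform, the posterior is proportional to the likelihood:
  M4: 0.25
  M5: 0.012
  M6: 0.04
Sum = 0.302.
The ratio is 0.04 / 0.012 (the normalizer cancels) = 3.333.

3.333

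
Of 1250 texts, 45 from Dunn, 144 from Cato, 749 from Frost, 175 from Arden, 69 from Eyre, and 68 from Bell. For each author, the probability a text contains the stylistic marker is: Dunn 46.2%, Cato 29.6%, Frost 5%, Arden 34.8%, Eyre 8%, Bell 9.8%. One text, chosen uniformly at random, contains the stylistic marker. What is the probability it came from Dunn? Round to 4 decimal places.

Compute prior × likelihood for every hypothesis:
  Dunn: 0.036 × 0.462 = 0.016632
  Cato: 0.1152 × 0.296 = 0.0340992
  Frost: 0.5992 × 0.05 = 0.02996
  Arden: 0.14 × 0.348 = 0.04872
  Eyre: 0.0552 × 0.08 = 0.004416
  Bell: 0.0544 × 0.098 = 0.0053312
Sum = 0.1391584.
P(Dunn | evidence) = 0.016632 / 0.1391584 ≈ 0.1195.

0.1195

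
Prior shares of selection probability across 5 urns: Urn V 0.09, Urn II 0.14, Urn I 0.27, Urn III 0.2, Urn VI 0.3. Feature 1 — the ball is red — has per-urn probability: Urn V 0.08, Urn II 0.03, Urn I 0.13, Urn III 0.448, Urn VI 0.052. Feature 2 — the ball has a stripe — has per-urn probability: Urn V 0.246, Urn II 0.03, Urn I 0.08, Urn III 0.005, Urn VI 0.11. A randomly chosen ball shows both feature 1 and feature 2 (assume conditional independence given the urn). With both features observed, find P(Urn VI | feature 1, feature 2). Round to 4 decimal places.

Compute prior × likelihood for every hypothesis:
  Urn V: 0.09 × 0.08 × 0.246 = 0.0017712
  Urn II: 0.14 × 0.03 × 0.03 = 0.000126
  Urn I: 0.27 × 0.13 × 0.08 = 0.002808
  Urn III: 0.2 × 0.448 × 0.005 = 0.000448
  Urn VI: 0.3 × 0.052 × 0.11 = 0.001716
Normalizing constant = 0.0068692.
P(Urn VI | evidence) = 0.001716 / 0.0068692 ≈ 0.2498.

0.2498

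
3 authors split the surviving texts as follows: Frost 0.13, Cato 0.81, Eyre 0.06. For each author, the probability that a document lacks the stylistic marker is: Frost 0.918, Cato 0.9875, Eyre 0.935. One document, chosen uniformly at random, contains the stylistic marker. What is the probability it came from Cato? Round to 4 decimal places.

0.4102

Taking complements, P(marker | each) = Frost 0.082, Cato 0.0125, Eyre 0.065.
Compute prior × likelihood for every hypothesis:
  Frost: 0.13 × 0.082 = 0.01066
  Cato: 0.81 × 0.0125 = 0.010125
  Eyre: 0.06 × 0.065 = 0.0039
Normalizing constant = 0.024685.
P(Cato | evidence) = 0.010125 / 0.024685 ≈ 0.4102.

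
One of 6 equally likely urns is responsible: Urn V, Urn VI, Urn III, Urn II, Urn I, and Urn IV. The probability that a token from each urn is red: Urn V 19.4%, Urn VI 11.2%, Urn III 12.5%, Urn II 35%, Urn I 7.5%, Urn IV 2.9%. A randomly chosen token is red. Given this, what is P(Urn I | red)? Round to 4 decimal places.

With a uniform prior (1/6 each), posterior ∝ likelihood:
  Urn V: 0.194
  Urn VI: 0.112
  Urn III: 0.125
  Urn II: 0.35
  Urn I: 0.075
  Urn IV: 0.029
Total = 0.885.
P(Urn I | evidence) = 0.075 / 0.885 ≈ 0.0847.

0.0847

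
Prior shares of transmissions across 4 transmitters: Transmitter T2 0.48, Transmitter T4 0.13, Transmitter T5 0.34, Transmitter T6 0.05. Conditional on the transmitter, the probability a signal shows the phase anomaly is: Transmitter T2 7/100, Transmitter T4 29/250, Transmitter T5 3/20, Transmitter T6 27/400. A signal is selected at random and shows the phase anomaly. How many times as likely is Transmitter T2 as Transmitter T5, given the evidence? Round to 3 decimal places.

0.659

By Bayes' rule, posterior ∝ prior × likelihood:
  Transmitter T2: 0.48 × 0.07 = 0.0336
  Transmitter T4: 0.13 × 0.116 = 0.01508
  Transmitter T5: 0.34 × 0.15 = 0.051
  Transmitter T6: 0.05 × 0.0675 = 0.003375
Total = 0.103055.
The ratio is 0.0336 / 0.051 (the normalizer cancels) = 0.659.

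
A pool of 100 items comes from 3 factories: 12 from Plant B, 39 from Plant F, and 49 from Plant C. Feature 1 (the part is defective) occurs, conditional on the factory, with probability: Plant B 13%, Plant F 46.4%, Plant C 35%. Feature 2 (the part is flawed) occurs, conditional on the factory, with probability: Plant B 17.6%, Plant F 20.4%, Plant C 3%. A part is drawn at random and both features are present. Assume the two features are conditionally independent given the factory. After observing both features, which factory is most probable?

Plant F

By Bayes' rule, posterior ∝ prior × likelihood:
  Plant B: 0.12 × 0.13 × 0.176 = 0.0027456
  Plant F: 0.39 × 0.464 × 0.204 = 0.03691584
  Plant C: 0.49 × 0.35 × 0.03 = 0.005145
Normalizing constant = 0.04480644.
Largest term belongs to Plant F, so Plant F is most probable.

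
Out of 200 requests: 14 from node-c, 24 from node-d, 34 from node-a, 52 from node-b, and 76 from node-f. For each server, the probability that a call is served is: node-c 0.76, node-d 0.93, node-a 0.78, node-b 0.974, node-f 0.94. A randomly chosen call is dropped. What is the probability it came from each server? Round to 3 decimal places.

node-c 0.182, node-d 0.091, node-a 0.406, node-b 0.073, node-f 0.247

Taking complements, P(dropped | each) = node-c 0.24, node-d 0.07, node-a 0.22, node-b 0.026, node-f 0.06.
Unnormalized posteriors (prior × likelihood):
  node-c: 0.07 × 0.24 = 0.0168
  node-d: 0.12 × 0.07 = 0.0084
  node-a: 0.17 × 0.22 = 0.0374
  node-b: 0.26 × 0.026 = 0.00676
  node-f: 0.38 × 0.06 = 0.0228
Sum = 0.09216.
P(node-c | dropped) = 0.0168/0.09216 ≈ 0.182
P(node-d | dropped) = 0.0084/0.09216 ≈ 0.091
P(node-a | dropped) = 0.0374/0.09216 ≈ 0.406
P(node-b | dropped) = 0.00676/0.09216 ≈ 0.073
P(node-f | dropped) = 0.0228/0.09216 ≈ 0.247
(Check: 0.182+0.091+0.406+0.073+0.247 = 0.999.)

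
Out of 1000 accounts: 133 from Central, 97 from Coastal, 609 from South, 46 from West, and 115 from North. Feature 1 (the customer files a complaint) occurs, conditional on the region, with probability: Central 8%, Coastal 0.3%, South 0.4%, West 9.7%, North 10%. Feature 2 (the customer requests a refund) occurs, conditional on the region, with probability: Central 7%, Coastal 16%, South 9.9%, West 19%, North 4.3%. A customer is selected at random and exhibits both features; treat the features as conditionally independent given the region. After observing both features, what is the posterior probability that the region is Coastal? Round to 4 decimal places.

0.0196

Unnormalized posteriors (prior × likelihood):
  Central: 0.133 × 0.08 × 0.07 = 0.0007448
  Coastal: 0.097 × 0.003 × 0.16 = 0.00004656
  South: 0.609 × 0.004 × 0.099 = 0.000241164
  West: 0.046 × 0.097 × 0.19 = 0.00084778
  North: 0.115 × 0.1 × 0.043 = 0.0004945
Total = 0.002374804.
P(Coastal | evidence) = 0.00004656 / 0.002374804 ≈ 0.0196.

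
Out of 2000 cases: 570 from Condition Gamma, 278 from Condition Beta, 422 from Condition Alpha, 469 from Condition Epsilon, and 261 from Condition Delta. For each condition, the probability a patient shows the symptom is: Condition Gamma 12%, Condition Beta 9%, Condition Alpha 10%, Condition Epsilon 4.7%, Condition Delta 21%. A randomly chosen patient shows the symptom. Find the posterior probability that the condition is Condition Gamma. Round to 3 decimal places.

By Bayes' rule, posterior ∝ prior × likelihood:
  Condition Gamma: 0.285 × 0.12 = 0.0342
  Condition Beta: 0.139 × 0.09 = 0.01251
  Condition Alpha: 0.211 × 0.1 = 0.0211
  Condition Epsilon: 0.2345 × 0.047 = 0.0110215
  Condition Delta: 0.1305 × 0.21 = 0.027405
Total = 0.1062365.
P(Condition Gamma | evidence) = 0.0342 / 0.1062365 ≈ 0.322.

0.322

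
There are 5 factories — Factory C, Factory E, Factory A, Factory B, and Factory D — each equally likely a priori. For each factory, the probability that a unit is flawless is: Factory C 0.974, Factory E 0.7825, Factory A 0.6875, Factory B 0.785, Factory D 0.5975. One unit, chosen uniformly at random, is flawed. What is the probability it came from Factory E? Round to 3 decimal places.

0.185

Taking complements, P(flawed | each) = Factory C 0.026, Factory E 0.2175, Factory A 0.3125, Factory B 0.215, Factory D 0.4025.
With a uniform prior (1/5 each), posterior ∝ likelihood:
  Factory C: 0.026
  Factory E: 0.2175
  Factory A: 0.3125
  Factory B: 0.215
  Factory D: 0.4025
Normalizing constant = 1.1735.
P(Factory E | evidence) = 0.2175 / 1.1735 ≈ 0.185.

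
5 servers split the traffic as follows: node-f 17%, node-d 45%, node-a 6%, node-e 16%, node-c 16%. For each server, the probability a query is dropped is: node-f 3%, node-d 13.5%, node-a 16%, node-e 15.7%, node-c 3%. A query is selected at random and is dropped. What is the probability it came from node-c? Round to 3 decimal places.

0.046

Compute prior × likelihood for every hypothesis:
  node-f: 0.17 × 0.03 = 0.0051
  node-d: 0.45 × 0.135 = 0.06075
  node-a: 0.06 × 0.16 = 0.0096
  node-e: 0.16 × 0.157 = 0.02512
  node-c: 0.16 × 0.03 = 0.0048
Sum = 0.10537.
P(node-c | evidence) = 0.0048 / 0.10537 ≈ 0.046.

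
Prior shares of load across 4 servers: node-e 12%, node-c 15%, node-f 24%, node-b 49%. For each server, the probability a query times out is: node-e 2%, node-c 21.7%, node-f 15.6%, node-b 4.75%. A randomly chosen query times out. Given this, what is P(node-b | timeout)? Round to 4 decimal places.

0.2433

Compute prior × likelihood for every hypothesis:
  node-e: 0.12 × 0.02 = 0.0024
  node-c: 0.15 × 0.217 = 0.03255
  node-f: 0.24 × 0.156 = 0.03744
  node-b: 0.49 × 0.0475 = 0.023275
Normalizing constant = 0.095665.
P(node-b | evidence) = 0.023275 / 0.095665 ≈ 0.2433.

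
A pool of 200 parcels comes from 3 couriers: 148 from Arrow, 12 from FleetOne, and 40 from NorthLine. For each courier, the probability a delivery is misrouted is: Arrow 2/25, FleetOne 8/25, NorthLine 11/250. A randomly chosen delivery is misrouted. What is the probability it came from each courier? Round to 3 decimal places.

Arrow 0.679, FleetOne 0.220, NorthLine 0.101

Unnormalized posteriors (prior × likelihood):
  Arrow: 0.74 × 0.08 = 0.0592
  FleetOne: 0.06 × 0.32 = 0.0192
  NorthLine: 0.2 × 0.044 = 0.0088
Sum = 0.0872.
P(Arrow | misrouted) = 0.0592/0.0872 ≈ 0.679
P(FleetOne | misrouted) = 0.0192/0.0872 ≈ 0.220
P(NorthLine | misrouted) = 0.0088/0.0872 ≈ 0.101
(Check: 0.679+0.220+0.101 = 1.000.)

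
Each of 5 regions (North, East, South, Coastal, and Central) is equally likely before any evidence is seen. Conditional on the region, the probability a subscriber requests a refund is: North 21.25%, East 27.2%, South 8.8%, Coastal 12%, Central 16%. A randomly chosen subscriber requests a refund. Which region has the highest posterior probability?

East

Since the prior is uniform, the posterior is proportional to the likelihood:
  North: 0.2125
  East: 0.272
  South: 0.088
  Coastal: 0.12
  Central: 0.16
Total = 0.8525.
Largest term belongs to East, so East is most probable.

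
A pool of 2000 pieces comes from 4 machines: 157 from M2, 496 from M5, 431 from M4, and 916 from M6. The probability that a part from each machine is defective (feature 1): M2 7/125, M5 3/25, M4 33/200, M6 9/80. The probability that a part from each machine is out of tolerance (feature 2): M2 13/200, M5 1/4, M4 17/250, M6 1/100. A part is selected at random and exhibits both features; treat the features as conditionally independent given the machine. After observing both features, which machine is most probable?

M5

Unnormalized posteriors (prior × likelihood):
  M2: 0.0785 × 0.056 × 0.065 = 0.00028574
  M5: 0.248 × 0.12 × 0.25 = 0.00744
  M4: 0.2155 × 0.165 × 0.068 = 0.00241791
  M6: 0.458 × 0.1125 × 0.01 = 0.00051525
Normalizing constant = 0.0106589.
Largest term belongs to M5, so M5 is most probable.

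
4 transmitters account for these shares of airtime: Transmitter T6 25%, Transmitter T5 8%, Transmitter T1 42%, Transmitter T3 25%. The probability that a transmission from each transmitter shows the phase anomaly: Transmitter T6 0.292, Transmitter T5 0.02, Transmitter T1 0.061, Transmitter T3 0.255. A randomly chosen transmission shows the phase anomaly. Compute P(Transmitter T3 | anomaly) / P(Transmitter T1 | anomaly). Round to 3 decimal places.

2.488

By Bayes' rule, posterior ∝ prior × likelihood:
  Transmitter T6: 0.25 × 0.292 = 0.073
  Transmitter T5: 0.08 × 0.02 = 0.0016
  Transmitter T1: 0.42 × 0.061 = 0.02562
  Transmitter T3: 0.25 × 0.255 = 0.06375
Normalizing constant = 0.16397.
The ratio is 0.06375 / 0.02562 (the normalizer cancels) = 2.488.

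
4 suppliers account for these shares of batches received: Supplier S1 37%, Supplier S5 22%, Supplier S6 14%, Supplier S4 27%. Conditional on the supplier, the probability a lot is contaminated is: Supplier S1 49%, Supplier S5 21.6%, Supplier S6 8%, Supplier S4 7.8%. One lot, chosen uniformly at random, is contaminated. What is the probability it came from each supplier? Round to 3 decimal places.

Unnormalized posteriors (prior × likelihood):
  Supplier S1: 0.37 × 0.49 = 0.1813
  Supplier S5: 0.22 × 0.216 = 0.04752
  Supplier S6: 0.14 × 0.08 = 0.0112
  Supplier S4: 0.27 × 0.078 = 0.02106
Normalizing constant = 0.26108.
P(Supplier S1 | contaminated) = 0.1813/0.26108 ≈ 0.694
P(Supplier S5 | contaminated) = 0.04752/0.26108 ≈ 0.182
P(Supplier S6 | contaminated) = 0.0112/0.26108 ≈ 0.043
P(Supplier S4 | contaminated) = 0.02106/0.26108 ≈ 0.081
(Check: 0.694+0.182+0.043+0.081 = 1.000.)

Supplier S1 0.694, Supplier S5 0.182, Supplier S6 0.043, Supplier S4 0.081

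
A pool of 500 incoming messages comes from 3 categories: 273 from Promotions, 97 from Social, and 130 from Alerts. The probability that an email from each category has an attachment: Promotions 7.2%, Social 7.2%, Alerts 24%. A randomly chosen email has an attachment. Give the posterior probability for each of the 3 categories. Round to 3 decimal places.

Promotions 0.340, Social 0.121, Alerts 0.539

By Bayes' rule, posterior ∝ prior × likelihood:
  Promotions: 0.546 × 0.072 = 0.039312
  Social: 0.194 × 0.072 = 0.013968
  Alerts: 0.26 × 0.24 = 0.0624
Normalizing constant = 0.11568.
P(Promotions | attachment) = 0.039312/0.11568 ≈ 0.340
P(Social | attachment) = 0.013968/0.11568 ≈ 0.121
P(Alerts | attachment) = 0.0624/0.11568 ≈ 0.539
(Check: 0.340+0.121+0.539 = 1.000.)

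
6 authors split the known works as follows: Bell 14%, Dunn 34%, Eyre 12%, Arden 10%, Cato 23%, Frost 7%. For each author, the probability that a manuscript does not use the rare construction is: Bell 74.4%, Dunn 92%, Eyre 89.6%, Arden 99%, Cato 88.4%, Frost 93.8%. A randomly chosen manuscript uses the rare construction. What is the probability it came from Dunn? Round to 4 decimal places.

Taking complements, P(rare-form | each) = Bell 0.256, Dunn 0.08, Eyre 0.104, Arden 0.01, Cato 0.116, Frost 0.062.
Compute prior × likelihood for every hypothesis:
  Bell: 0.14 × 0.256 = 0.03584
  Dunn: 0.34 × 0.08 = 0.0272
  Eyre: 0.12 × 0.104 = 0.01248
  Arden: 0.1 × 0.01 = 0.001
  Cato: 0.23 × 0.116 = 0.02668
  Frost: 0.07 × 0.062 = 0.00434
Normalizing constant = 0.10754.
P(Dunn | evidence) = 0.0272 / 0.10754 ≈ 0.2529.

0.2529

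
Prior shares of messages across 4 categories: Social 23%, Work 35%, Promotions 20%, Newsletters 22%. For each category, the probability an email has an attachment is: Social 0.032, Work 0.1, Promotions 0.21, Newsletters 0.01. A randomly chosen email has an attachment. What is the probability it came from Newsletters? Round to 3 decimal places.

Unnormalized posteriors (prior × likelihood):
  Social: 0.23 × 0.032 = 0.00736
  Work: 0.35 × 0.1 = 0.035
  Promotions: 0.2 × 0.21 = 0.042
  Newsletters: 0.22 × 0.01 = 0.0022
Total = 0.08656.
P(Newsletters | evidence) = 0.0022 / 0.08656 ≈ 0.025.

0.025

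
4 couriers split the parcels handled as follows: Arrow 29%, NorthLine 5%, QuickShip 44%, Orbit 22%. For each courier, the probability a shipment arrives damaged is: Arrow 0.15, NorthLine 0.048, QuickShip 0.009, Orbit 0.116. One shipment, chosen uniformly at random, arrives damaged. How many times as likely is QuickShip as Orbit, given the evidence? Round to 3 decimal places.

Unnormalized posteriors (prior × likelihood):
  Arrow: 0.29 × 0.15 = 0.0435
  NorthLine: 0.05 × 0.048 = 0.0024
  QuickShip: 0.44 × 0.009 = 0.00396
  Orbit: 0.22 × 0.116 = 0.02552
Normalizing constant = 0.07538.
The ratio is 0.00396 / 0.02552 (the normalizer cancels) = 0.155.

0.155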